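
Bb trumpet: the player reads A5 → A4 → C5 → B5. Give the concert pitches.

Written C4 on the Bb trumpet sounds as Bb3, a major second lower; apply that shift to every note.
A5 becomes G5
A4 becomes G4
C5 becomes Bb4
B5 becomes A5

G5 G4 Bb4 A5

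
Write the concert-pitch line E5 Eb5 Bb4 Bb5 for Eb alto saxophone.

C#6 C6 G5 G6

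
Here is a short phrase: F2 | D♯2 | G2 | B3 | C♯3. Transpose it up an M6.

D3 B#2 E3 G#4 A#3

F2 gives D3
D#2 gives B#2
G2 gives E3
B3 gives G#4
C#3 gives A#3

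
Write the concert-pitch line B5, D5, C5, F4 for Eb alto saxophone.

G#6 B5 A5 D5

The Eb alto saxophone sounds a major sixth below written, so the written part must be a major sixth above concert — transpose each note up.
B5 → G#6
D5 → B5
C5 → A5
F4 → D5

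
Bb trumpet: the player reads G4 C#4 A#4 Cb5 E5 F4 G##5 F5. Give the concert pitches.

F4 B3 G#4 Bbb4 D5 Eb4 F##5 Eb5

The Bb trumpet sounds a major second below written, so transpose each written note down a major second.
G4 -> F4
C#4 -> B3
A#4 -> G#4
Cb5 -> Bbb4
E5 -> D5
F4 -> Eb4
G##5 -> F##5
F5 -> Eb5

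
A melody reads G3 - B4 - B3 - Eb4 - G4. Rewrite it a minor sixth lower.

B2 D#4 D#3 G3 B3

A minor sixth down from G3 gives B2.
A minor sixth down from B4 gives D#4.
B3 down a minor sixth is D#3.
Eb4 down a minor sixth is G3.
G4: a sixth down reaches B, and 8 semitones makes it B3.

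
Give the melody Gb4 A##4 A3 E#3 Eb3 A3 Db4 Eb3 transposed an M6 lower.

Bbb3 C##4 C3 G#2 Gb2 C3 Fb3 Gb2

Gb4 to Bbb3
A##4 to C##4
A3 to C3
E#3 to G#2
Eb3 to Gb2
A3 to C3
Db4 to Fb3
Eb3 to Gb2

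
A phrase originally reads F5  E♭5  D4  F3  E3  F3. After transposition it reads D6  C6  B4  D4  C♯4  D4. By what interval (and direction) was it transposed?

up a major sixth

From F5 to D6 is 6 letter names — a sixth of some quality.
F5 to D6 is 9 semitones, which makes it a major sixth; the second version is higher, so the direction is up.
Checking another pair — F3 → D4 — gives the same interval.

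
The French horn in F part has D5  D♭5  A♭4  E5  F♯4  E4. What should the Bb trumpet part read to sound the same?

First find concert pitch: the French horn in F sounds a perfect fifth below written, so D5 D♭5 A♭4 E5 F♯4 E4 sounds G4 Gb4 Db4 A4 B3 A3.
Then write for Bb trumpet: it sounds a major second below written, so the part must be a major second above concert.
G4 → A4
Gb4 → Ab4
Db4 → Eb4
A4 → B4
B3 → C#4
A3 → B3

A4 Ab4 Eb4 B4 C#4 B3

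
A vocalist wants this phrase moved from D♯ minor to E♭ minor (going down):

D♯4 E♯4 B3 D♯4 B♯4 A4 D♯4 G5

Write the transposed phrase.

Eb3 F3 Cb3 Eb3 C4 Bbb3 Eb3 Abb4

From D♯ down to E♭ is an augmented seventh; apply that to each pitch.
D#4 gives Eb3
E#4 gives F3
B3 gives Cb3
D#4 gives Eb3
B#4 gives C4
A4 gives Bbb3
D#4 gives Eb3
G5 gives Abb4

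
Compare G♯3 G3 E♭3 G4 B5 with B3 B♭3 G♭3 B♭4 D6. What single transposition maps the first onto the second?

Take the first pair: G#3 → B3. G to B spans 3 letter names, so the interval is some kind of third.
G#3 to B3 is 3 semitones, which makes it a minor third; the second version is higher, so the direction is up.
Checking another pair — B5 → D6 — gives the same interval.

up a minor third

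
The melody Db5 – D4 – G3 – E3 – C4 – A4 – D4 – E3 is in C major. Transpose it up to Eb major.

Fb5 F4 Bb3 G3 Eb4 C5 F4 G3

From C up to Eb is a minor third; apply that to each pitch.
Db5 -> Fb5
D4 -> F4
G3 -> Bb3
E3 -> G3
C4 -> Eb4
A4 -> C5
D4 -> F4
E3 -> G3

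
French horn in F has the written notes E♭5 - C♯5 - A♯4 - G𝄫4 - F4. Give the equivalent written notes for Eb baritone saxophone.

F6 D#6 B#5 Abb5 G5

First find concert pitch: the French horn in F sounds a perfect fifth below written, so E♭5 C♯5 A♯4 G𝄫4 F4 sounds Ab4 F#4 D#4 Cbb4 Bb3.
Then write for Eb baritone saxophone: it sounds a major thirteenth below written, so the part must be a major thirteenth above concert.
Ab4 → F6
F#4 → D#6
D#4 → B#5
Cbb4 → Abb5
Bb3 → G5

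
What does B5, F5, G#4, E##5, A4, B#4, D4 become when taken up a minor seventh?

A minor seventh up from B5 gives A6.
F5: a seventh up reaches E, and 10 semitones makes it Eb6.
G#4: a seventh up reaches F, and 10 semitones makes it F#5.
E##5: a seventh up reaches D, and 10 semitones makes it D##6.
A minor seventh up from A4 gives G5.
B#4: a seventh up reaches A, and 10 semitones makes it A#5.
D4 up a minor seventh is C5.

A6 Eb6 F#5 D##6 G5 A#5 C5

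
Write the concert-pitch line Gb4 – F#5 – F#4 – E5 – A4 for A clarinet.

Bbb4 A5 A4 G5 C5

The A clarinet sounds a minor third below written, so the written part must be a minor third above concert — transpose each note up.
Gb4 to Bbb4
F#5 to A5
F#4 to A4
E5 to G5
A4 to C5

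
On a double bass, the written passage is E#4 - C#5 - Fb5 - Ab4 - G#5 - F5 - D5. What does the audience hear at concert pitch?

E#3 C#4 Fb4 Ab3 G#4 F4 D4

The double bass sounds a perfect octave below written, so transpose each written note down a perfect octave.
E#4 → E#3
C#5 → C#4
Fb5 → Fb4
Ab4 → Ab3
G#5 → G#4
F5 → F4
D5 → D4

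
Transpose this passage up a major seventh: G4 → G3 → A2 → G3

G4 to F#5
G3 to F#4
A2 to G#3
G3 to F#4

F#5 F#4 G#3 F#4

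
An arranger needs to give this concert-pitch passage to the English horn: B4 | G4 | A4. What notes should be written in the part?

Written C4 sounds as F3 on the English horn, so concert pitches are written a perfect fifth up.
B4 -> F#5
G4 -> D5
A4 -> E5

F#5 D5 E5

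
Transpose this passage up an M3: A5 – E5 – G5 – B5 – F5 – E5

C#6 G#5 B5 D#6 A5 G#5

A5 to C#6
E5 to G#5
G5 to B5
B5 to D#6
F5 to A5
E5 to G#5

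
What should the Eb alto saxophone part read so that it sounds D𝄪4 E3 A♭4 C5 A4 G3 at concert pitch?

B##4 C#4 F5 A5 F#5 E4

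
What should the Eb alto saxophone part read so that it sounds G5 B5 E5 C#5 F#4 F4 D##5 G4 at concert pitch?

E6 G#6 C#6 A#5 D#5 D5 B##5 E5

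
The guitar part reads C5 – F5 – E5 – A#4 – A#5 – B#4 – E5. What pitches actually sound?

C4 F4 E4 A#3 A#4 B#3 E4

The guitar sounds a perfect octave below written, so transpose each written note down a perfect octave.
C5 -> C4
F5 -> F4
E5 -> E4
A#4 -> A#3
A#5 -> A#4
B#4 -> B#3
E5 -> E4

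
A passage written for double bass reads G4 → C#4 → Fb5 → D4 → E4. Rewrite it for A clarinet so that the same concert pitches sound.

Bb3 E3 Abb4 F3 G3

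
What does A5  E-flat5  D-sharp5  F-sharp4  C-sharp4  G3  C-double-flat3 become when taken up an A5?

E#6 B5 A##5 C##5 G##4 D#4 Gb3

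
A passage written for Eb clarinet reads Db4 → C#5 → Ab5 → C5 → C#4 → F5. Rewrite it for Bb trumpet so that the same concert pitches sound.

Gb4 F#5 Db6 F5 F#4 Bb5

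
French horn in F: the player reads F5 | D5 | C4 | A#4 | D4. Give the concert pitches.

Written C4 on the French horn in F sounds as F3, a perfect fifth lower; apply that shift to every note.
F5 becomes Bb4
D5 becomes G4
C4 becomes F3
A#4 becomes D#4
D4 becomes G3

Bb4 G4 F3 D#4 G3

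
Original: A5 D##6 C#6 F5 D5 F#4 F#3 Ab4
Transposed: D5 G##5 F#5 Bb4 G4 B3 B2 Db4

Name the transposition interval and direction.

down a perfect fifth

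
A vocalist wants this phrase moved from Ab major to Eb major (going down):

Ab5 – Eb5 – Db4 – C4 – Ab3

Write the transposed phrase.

Eb5 Bb4 Ab3 G3 Eb3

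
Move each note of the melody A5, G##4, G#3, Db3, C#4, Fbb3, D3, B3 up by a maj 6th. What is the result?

F#6 E##5 E#4 Bb3 A#4 Dbb4 B3 G#4

A5 becomes F#6
G##4 becomes E##5
G#3 becomes E#4
Db3 becomes Bb3
C#4 becomes A#4
Fbb3 becomes Dbb4
D3 becomes B3
B3 becomes G#4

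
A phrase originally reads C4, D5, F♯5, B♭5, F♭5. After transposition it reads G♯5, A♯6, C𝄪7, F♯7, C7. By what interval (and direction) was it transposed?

From C4 to G#5 is 12 letter names — a twelfth of some quality.
C4 to G#5 is 20 semitones, which makes it an augmented twelfth; the second version is higher, so the direction is up.
Checking another pair — Fb5 → C7 — gives the same interval.

up an augmented twelfth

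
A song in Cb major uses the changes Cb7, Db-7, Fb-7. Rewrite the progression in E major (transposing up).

E7 F#-7 A-7

Cb major up to E major is an augmented third; each chord root moves by that interval while the quality stays the same.
Cb7: root Cb up an augmented third → E, giving E7.
Db-7: root Db up an augmented third → F#, giving F#-7.
Fb-7: root Fb up an augmented third → A, giving A-7.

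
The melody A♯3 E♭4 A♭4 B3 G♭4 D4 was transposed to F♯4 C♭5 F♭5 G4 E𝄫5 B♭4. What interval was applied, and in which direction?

Take the first pair: A#3 → F#4. A to F spans 6 letter names, so the interval is some kind of sixth.
A#3 to F#4 is 8 semitones, which makes it a minor sixth; the second version is higher, so the direction is up.
Checking another pair — D4 → Bb4 — gives the same interval.

up a minor sixth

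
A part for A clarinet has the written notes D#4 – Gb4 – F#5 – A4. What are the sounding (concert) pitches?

B#3 Eb4 D#5 F#4

Written C4 on the A clarinet sounds as A3, a minor third lower; apply that shift to every note.
D#4 to B#3
Gb4 to Eb4
F#5 to D#5
A4 to F#4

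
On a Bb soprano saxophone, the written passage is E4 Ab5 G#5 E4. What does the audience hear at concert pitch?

Written C4 on the Bb soprano saxophone sounds as Bb3, a major second lower; apply that shift to every note.
E4 to D4
Ab5 to Gb5
G#5 to F#5
E4 to D4

D4 Gb5 F#5 D4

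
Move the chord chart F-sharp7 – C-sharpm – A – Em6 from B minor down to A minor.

E7 Bm G Dm6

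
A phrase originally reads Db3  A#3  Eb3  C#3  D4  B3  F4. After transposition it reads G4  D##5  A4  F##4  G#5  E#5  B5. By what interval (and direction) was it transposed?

up an augmented eleventh

Take the first pair: Db3 → G4. D to G spans 11 letter names, so the interval is some kind of eleventh.
Db3 to G4 is 18 semitones, which makes it an augmented eleventh; the second version is higher, so the direction is up.
Checking another pair — F4 → B5 — gives the same interval.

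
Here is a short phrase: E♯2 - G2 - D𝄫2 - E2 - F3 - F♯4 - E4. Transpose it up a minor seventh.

A minor seventh up from E#2 gives D#3.
G2: a seventh up reaches F, and 10 semitones makes it F3.
A minor seventh up from Dbb2 gives Cbb3.
E2: a seventh up reaches D, and 10 semitones makes it D3.
A minor seventh up from F3 gives Eb4.
F#4: a seventh up reaches E, and 10 semitones makes it E5.
E4 up a minor seventh is D5.

D#3 F3 Cbb3 D3 Eb4 E5 D5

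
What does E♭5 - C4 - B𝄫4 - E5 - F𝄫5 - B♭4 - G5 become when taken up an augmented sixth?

Eb5 → C#6
C4 → A#4
Bbb4 → G5
E5 → C##6
Fbb5 → Db6
Bb4 → G#5
G5 → E#6

C#6 A#4 G5 C##6 Db6 G#5 E#6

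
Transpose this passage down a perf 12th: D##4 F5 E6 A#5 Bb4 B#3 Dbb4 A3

G##2 Bb3 A4 D#4 Eb3 E#2 Gbb2 D2

D##4 to G##2
F5 to Bb3
E6 to A4
A#5 to D#4
Bb4 to Eb3
B#3 to E#2
Dbb4 to Gbb2
A3 to D2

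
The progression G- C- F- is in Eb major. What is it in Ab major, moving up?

Eb major up to Ab major is a perfect fourth; each chord root moves by that interval while the quality stays the same.
G-: root G up a perfect fourth → C, giving C-.
C-: root C up a perfect fourth → F, giving F-.
F-: root F up a perfect fourth → Bb, giving Bb-.

C- F- Bb-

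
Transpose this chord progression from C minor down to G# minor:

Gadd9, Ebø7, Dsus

D#add9 Bø7 A#sus

C minor down to G# minor is a diminished fourth; each chord root moves by that interval while the quality stays the same.
Gadd9: root G down a diminished fourth → D#, giving D#add9.
Ebø7: root Eb down a diminished fourth → B, giving Bø7.
Dsus: root D down a diminished fourth → A#, giving A#sus.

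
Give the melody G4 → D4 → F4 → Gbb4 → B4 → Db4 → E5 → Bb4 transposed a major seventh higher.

F#5 C#5 E5 Fb5 A#5 C5 D#6 A5

G4: a seventh up reaches F, and 11 semitones makes it F#5.
D4: a seventh up reaches C, and 11 semitones makes it C#5.
A major seventh up from F4 gives E5.
Gbb4: a seventh up reaches F, and 11 semitones makes it Fb5.
B4 up a major seventh is A#5.
Db4: a seventh up reaches C, and 11 semitones makes it C5.
E5 up a major seventh is D#6.
Bb4 up a major seventh is A5.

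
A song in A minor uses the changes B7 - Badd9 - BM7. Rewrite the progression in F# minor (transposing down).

G#7 G#add9 G#M7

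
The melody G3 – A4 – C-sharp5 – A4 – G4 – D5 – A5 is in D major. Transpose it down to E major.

From D down to E is a minor seventh; apply that to each pitch.
G3 becomes A2
A4 becomes B3
C#5 becomes D#4
A4 becomes B3
G4 becomes A3
D5 becomes E4
A5 becomes B4

A2 B3 D#4 B3 A3 E4 B4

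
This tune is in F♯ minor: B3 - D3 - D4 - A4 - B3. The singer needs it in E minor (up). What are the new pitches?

A4 C4 C5 G5 A4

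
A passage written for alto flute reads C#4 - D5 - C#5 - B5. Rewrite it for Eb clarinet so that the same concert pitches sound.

First find concert pitch: the alto flute sounds a perfect fourth below written, so C#4 D5 C#5 B5 sounds G#3 A4 G#4 F#5.
Then write for Eb clarinet: it sounds a minor third above written, so the part must be a minor third below concert.
G#3 → E#3
A4 → F#4
G#4 → E#4
F#5 → D#5

E#3 F#4 E#4 D#5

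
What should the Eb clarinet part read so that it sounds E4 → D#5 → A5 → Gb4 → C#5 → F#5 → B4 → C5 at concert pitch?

C#4 B#4 F#5 Eb4 A#4 D#5 G#4 A4

The Eb clarinet sounds a minor third above written, so the written part must be a minor third below concert — transpose each note down.
E4 to C#4
D#5 to B#4
A5 to F#5
Gb4 to Eb4
C#5 to A#4
F#5 to D#5
B4 to G#4
C5 to A4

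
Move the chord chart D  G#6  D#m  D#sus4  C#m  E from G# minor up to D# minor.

G# minor up to D# minor is a perfect fifth; each chord root moves by that interval while the quality stays the same.
D: root D up a perfect fifth → A, giving A.
G#6: root G# up a perfect fifth → D#, giving D#6.
D#m: root D# up a perfect fifth → A#, giving A#m.
D#sus4: root D# up a perfect fifth → A#, giving A#sus4.
C#m: root C# up a perfect fifth → G#, giving G#m.
E: root E up a perfect fifth → B, giving B.

A D#6 A#m A#sus4 G#m B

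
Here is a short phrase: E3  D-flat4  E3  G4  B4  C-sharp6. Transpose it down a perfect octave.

E2 Db3 E2 G3 B3 C#5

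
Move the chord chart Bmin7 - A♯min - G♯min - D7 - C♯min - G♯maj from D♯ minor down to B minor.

Gmin7 F#min Emin Bb7 Amin Emaj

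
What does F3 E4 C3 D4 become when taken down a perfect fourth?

C3 B3 G2 A3

A perfect fourth down from F3 gives C3.
E4 down a perfect fourth is B3.
A perfect fourth down from C3 gives G2.
D4: a fourth down reaches A, and 5 semitones makes it A3.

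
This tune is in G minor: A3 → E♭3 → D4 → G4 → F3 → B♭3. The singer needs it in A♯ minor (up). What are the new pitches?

From G up to A♯ is an augmented second; apply that to each pitch.
A3 gives B#3
Eb3 gives F#3
D4 gives E#4
G4 gives A#4
F3 gives G#3
Bb3 gives C#4

B#3 F#3 E#4 A#4 G#3 C#4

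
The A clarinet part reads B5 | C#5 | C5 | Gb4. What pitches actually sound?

G#5 A#4 A4 Eb4

Written C4 on the A clarinet sounds as A3, a minor third lower; apply that shift to every note.
B5 gives G#5
C#5 gives A#4
C5 gives A4
Gb4 gives Eb4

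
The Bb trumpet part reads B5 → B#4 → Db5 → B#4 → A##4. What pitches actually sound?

A5 A#4 Cb5 A#4 G##4

Written C4 on the Bb trumpet sounds as Bb3, a major second lower; apply that shift to every note.
B5 to A5
B#4 to A#4
Db5 to Cb5
B#4 to A#4
A##4 to G##4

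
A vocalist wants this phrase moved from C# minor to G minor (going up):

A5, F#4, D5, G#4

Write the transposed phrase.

Eb6 C5 Ab5 D5

C# minor to G minor up is a diminished fifth, so every note moves up by that interval.
A5 gives Eb6
F#4 gives C5
D5 gives Ab5
G#4 gives D5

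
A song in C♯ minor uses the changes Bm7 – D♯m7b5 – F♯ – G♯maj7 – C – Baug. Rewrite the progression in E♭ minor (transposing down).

C♯ minor down to E♭ minor is an augmented sixth; each chord root moves by that interval while the quality stays the same.
Bm7: root B down an augmented sixth → Db, giving Dbm7.
D♯m7b5: root D♯ down an augmented sixth → F, giving Fm7b5.
F♯: root F♯ down an augmented sixth → Ab, giving Ab.
G♯maj7: root G♯ down an augmented sixth → Bb, giving Bbmaj7.
C: root C down an augmented sixth → Ebb, giving Ebb.
Baug: root B down an augmented sixth → Db, giving Dbaug.

Dbm7 Fm7b5 Ab Bbmaj7 Ebb Dbaug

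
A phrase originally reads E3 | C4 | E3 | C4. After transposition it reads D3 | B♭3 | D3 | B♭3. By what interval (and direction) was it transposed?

down a major second

From E3 to D3 is 2 letter names — a second of some quality.
D3 to E3 is 2 semitones, which makes it a major second; the second version is lower, so the direction is down.
Checking another pair — C4 → Bb3 — gives the same interval.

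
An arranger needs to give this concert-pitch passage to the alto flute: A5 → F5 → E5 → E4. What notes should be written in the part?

D6 Bb5 A5 A4

Written C4 sounds as G3 on the alto flute, so concert pitches are written a perfect fourth up.
A5 to D6
F5 to Bb5
E5 to A5
E4 to A4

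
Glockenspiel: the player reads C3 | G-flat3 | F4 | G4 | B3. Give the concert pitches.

C5 Gb5 F6 G6 B5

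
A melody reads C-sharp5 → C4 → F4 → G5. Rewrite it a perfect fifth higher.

A perfect fifth up from C#5 gives G#5.
C4 up a perfect fifth is G4.
A perfect fifth up from F4 gives C5.
G5 up a perfect fifth is D6.

G#5 G4 C5 D6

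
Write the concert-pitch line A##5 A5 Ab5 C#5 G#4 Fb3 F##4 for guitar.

A##6 A6 Ab6 C#6 G#5 Fb4 F##5

The guitar sounds a perfect octave below written, so the written part must be a perfect octave above concert — transpose each note up.
A##5 → A##6
A5 → A6
Ab5 → Ab6
C#5 → C#6
G#4 → G#5
Fb3 → Fb4
F##4 → F##5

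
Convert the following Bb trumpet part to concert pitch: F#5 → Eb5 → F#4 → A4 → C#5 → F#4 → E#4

E5 Db5 E4 G4 B4 E4 D#4

The Bb trumpet sounds a major second below written, so transpose each written note down a major second.
F#5 to E5
Eb5 to Db5
F#4 to E4
A4 to G4
C#5 to B4
F#4 to E4
E#4 to D#4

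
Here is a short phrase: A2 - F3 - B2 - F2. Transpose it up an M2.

B2 G3 C#3 G2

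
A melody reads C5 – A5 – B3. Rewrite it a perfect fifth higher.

G5 E6 F#4

C5 gives G5
A5 gives E6
B3 gives F#4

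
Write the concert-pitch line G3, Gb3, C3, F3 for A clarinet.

Bb3 Bbb3 Eb3 Ab3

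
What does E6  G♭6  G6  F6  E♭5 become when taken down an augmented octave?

Eb5 Gbb5 Gb5 Fb5 Ebb4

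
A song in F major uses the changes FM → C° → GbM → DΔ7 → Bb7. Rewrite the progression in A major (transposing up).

AM E° BbM F#Δ7 D7

F major up to A major is a major third; each chord root moves by that interval while the quality stays the same.
FM: root F up a major third → A, giving AM.
C°: root C up a major third → E, giving E°.
GbM: root Gb up a major third → Bb, giving BbM.
DΔ7: root D up a major third → F#, giving F#Δ7.
Bb7: root Bb up a major third → D, giving D7.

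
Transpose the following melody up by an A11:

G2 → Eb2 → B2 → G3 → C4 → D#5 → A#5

C#4 A3 E#4 C#5 F#5 G##6 D##7

G2 becomes C#4
Eb2 becomes A3
B2 becomes E#4
G3 becomes C#5
C4 becomes F#5
D#5 becomes G##6
A#5 becomes D##7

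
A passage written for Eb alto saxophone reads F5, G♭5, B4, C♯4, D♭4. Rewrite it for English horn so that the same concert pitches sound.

Eb5 Fb5 A4 B3 Cb4

First find concert pitch: the Eb alto saxophone sounds a major sixth below written, so F5 G♭5 B4 C♯4 D♭4 sounds Ab4 Bbb4 D4 E3 Fb3.
Then write for English horn: it sounds a perfect fifth below written, so the part must be a perfect fifth above concert.
Ab4 → Eb5
Bbb4 → Fb5
D4 → A4
E3 → B3
Fb3 → Cb4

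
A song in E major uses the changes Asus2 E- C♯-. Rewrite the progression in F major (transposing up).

E major up to F major is a minor second; each chord root moves by that interval while the quality stays the same.
Asus2: root A up a minor second → Bb, giving Bbsus2.
E-: root E up a minor second → F, giving F-.
C♯-: root C♯ up a minor second → D, giving D-.

Bbsus2 F- D-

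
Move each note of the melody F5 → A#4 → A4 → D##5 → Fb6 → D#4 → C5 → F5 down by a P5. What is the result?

Bb4 D#4 D4 G##4 Bbb5 G#3 F4 Bb4

F5: a fifth down reaches B, and 7 semitones makes it Bb4.
A perfect fifth down from A#4 gives D#4.
A perfect fifth down from A4 gives D4.
D##5: a fifth down reaches G, and 7 semitones makes it G##4.
Fb6 down a perfect fifth is Bbb5.
A perfect fifth down from D#4 gives G#3.
A perfect fifth down from C5 gives F4.
F5: a fifth down reaches B, and 7 semitones makes it Bb4.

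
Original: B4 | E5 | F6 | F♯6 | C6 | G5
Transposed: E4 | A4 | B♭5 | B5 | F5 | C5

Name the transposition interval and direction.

down a perfect fifth

From B4 to E4 is 5 letter names — a fifth of some quality.
E4 to B4 is 7 semitones, which makes it a perfect fifth; the second version is lower, so the direction is down.
Checking another pair — G5 → C5 — gives the same interval.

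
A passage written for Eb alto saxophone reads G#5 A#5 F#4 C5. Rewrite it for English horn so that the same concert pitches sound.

F#5 G#5 E4 Bb4

First find concert pitch: the Eb alto saxophone sounds a major sixth below written, so G#5 A#5 F#4 C5 sounds B4 C#5 A3 Eb4.
Then write for English horn: it sounds a perfect fifth below written, so the part must be a perfect fifth above concert.
B4 → F#5
C#5 → G#5
A3 → E4
Eb4 → Bb4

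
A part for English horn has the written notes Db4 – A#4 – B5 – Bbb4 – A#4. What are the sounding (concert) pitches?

Written C4 on the English horn sounds as F3, a perfect fifth lower; apply that shift to every note.
Db4 gives Gb3
A#4 gives D#4
B5 gives E5
Bbb4 gives Ebb4
A#4 gives D#4

Gb3 D#4 E5 Ebb4 D#4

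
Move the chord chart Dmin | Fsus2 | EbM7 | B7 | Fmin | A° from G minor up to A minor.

Emin Gsus2 FM7 C#7 Gmin B°

G minor up to A minor is a major second; each chord root moves by that interval while the quality stays the same.
Dmin: root D up a major second → E, giving Emin.
Fsus2: root F up a major second → G, giving Gsus2.
EbM7: root Eb up a major second → F, giving FM7.
B7: root B up a major second → C#, giving C#7.
Fmin: root F up a major second → G, giving Gmin.
A°: root A up a major second → B, giving B°.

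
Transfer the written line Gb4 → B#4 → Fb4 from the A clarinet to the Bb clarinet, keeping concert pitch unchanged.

F4 A##4 Eb4

First find concert pitch: the A clarinet sounds a minor third below written, so Gb4 B#4 Fb4 sounds Eb4 G##4 Db4.
Then write for Bb clarinet: it sounds a major second below written, so the part must be a major second above concert.
Eb4 → F4
G##4 → A##4
Db4 → Eb4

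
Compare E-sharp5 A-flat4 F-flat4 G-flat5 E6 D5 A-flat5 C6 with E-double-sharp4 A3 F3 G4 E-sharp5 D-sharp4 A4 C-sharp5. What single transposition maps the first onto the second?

down a diminished octave

Take the first pair: E#5 → E##4. E to E spans 8 letter names, so the interval is some kind of octave.
E##4 to E#5 is 11 semitones, which makes it a diminished octave; the second version is lower, so the direction is down.
Checking another pair — C6 → C#5 — gives the same interval.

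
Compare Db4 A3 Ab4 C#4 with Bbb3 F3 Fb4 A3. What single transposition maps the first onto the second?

Take the first pair: Db4 → Bbb3. D to B spans 3 letter names, so the interval is some kind of third.
Bbb3 to Db4 is 4 semitones, which makes it a major third; the second version is lower, so the direction is down.
Checking another pair — C#4 → A3 — gives the same interval.

down a major third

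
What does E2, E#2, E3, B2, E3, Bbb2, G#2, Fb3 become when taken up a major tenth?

G#3 G##3 G#4 D#4 G#4 Db4 B#3 Ab4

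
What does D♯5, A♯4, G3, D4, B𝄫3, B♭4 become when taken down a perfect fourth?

A#4 E#4 D3 A3 Fb3 F4

D#5 becomes A#4
A#4 becomes E#4
G3 becomes D3
D4 becomes A3
Bbb3 becomes Fb3
Bb4 becomes F4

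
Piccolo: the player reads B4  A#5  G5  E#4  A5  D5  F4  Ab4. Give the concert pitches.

B5 A#6 G6 E#5 A6 D6 F5 Ab5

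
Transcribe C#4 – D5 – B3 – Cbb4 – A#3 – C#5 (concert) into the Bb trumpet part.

D#4 E5 C#4 Dbb4 B#3 D#5

The Bb trumpet sounds a major second below written, so the written part must be a major second above concert — transpose each note up.
C#4 gives D#4
D5 gives E5
B3 gives C#4
Cbb4 gives Dbb4
A#3 gives B#3
C#5 gives D#5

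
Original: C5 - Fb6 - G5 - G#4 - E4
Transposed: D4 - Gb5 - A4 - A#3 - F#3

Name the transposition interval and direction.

Take the first pair: C5 → D4. C to D spans 7 letter names, so the interval is some kind of seventh.
D4 to C5 is 10 semitones, which makes it a minor seventh; the second version is lower, so the direction is down.
Checking another pair — E4 → F#3 — gives the same interval.

down a minor seventh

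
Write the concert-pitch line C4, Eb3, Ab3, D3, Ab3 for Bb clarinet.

D4 F3 Bb3 E3 Bb3

The Bb clarinet sounds a major second below written, so the written part must be a major second above concert — transpose each note up.
C4 becomes D4
Eb3 becomes F3
Ab3 becomes Bb3
D3 becomes E3
Ab3 becomes Bb3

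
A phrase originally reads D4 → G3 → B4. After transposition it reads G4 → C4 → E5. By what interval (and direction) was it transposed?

From D4 to G4 is 4 letter names — a fourth of some quality.
D4 to G4 is 5 semitones, which makes it a perfect fourth; the second version is higher, so the direction is up.
Checking another pair — B4 → E5 — gives the same interval.

up a perfect fourth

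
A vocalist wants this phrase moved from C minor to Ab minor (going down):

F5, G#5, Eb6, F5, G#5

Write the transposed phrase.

Db5 E5 Cb6 Db5 E5

From C down to Ab is a major third; apply that to each pitch.
F5 to Db5
G#5 to E5
Eb6 to Cb6
F5 to Db5
G#5 to E5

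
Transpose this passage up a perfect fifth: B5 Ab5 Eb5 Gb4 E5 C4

F#6 Eb6 Bb5 Db5 B5 G4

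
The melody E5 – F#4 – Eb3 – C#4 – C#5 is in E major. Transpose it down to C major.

C5 D4 Cb3 A3 A4

E major to C major down is a major third, so every note moves down by that interval.
E5 becomes C5
F#4 becomes D4
Eb3 becomes Cb3
C#4 becomes A3
C#5 becomes A4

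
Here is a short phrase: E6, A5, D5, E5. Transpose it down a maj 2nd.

D6 G5 C5 D5

A major second down from E6 gives D6.
A5: a second down reaches G, and 2 semitones makes it G5.
A major second down from D5 gives C5.
E5: a second down reaches D, and 2 semitones makes it D5.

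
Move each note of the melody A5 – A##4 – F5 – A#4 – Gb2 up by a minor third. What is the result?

C6 C##5 Ab5 C#5 Bbb2

A5: a third up reaches C, and 3 semitones makes it C6.
A##4 up a minor third is C##5.
A minor third up from F5 gives Ab5.
A minor third up from A#4 gives C#5.
A minor third up from Gb2 gives Bbb2.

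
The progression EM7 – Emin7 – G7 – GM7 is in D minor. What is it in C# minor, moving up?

D minor up to C# minor is a major seventh; each chord root moves by that interval while the quality stays the same.
EM7: root E up a major seventh → D#, giving D#M7.
Emin7: root E up a major seventh → D#, giving D#min7.
G7: root G up a major seventh → F#, giving F#7.
GM7: root G up a major seventh → F#, giving F#M7.

D#M7 D#min7 F#7 F#M7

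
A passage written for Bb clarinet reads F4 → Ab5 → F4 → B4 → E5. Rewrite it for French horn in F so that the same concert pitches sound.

Bb4 Db6 Bb4 E5 A5

First find concert pitch: the Bb clarinet sounds a major second below written, so F4 Ab5 F4 B4 E5 sounds Eb4 Gb5 Eb4 A4 D5.
Then write for French horn in F: it sounds a perfect fifth below written, so the part must be a perfect fifth above concert.
Eb4 → Bb4
Gb5 → Db6
Eb4 → Bb4
A4 → E5
D5 → A5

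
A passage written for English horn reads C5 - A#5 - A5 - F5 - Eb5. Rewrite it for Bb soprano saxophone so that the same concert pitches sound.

First find concert pitch: the English horn sounds a perfect fifth below written, so C5 A#5 A5 F5 Eb5 sounds F4 D#5 D5 Bb4 Ab4.
Then write for Bb soprano saxophone: it sounds a major second below written, so the part must be a major second above concert.
F4 → G4
D#5 → E#5
D5 → E5
Bb4 → C5
Ab4 → Bb4

G4 E#5 E5 C5 Bb4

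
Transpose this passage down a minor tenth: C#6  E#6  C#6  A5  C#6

A#4 C##5 A#4 F#4 A#4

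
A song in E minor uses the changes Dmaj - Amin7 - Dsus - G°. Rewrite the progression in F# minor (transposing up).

E minor up to F# minor is a major second; each chord root moves by that interval while the quality stays the same.
Dmaj: root D up a major second → E, giving Emaj.
Amin7: root A up a major second → B, giving Bmin7.
Dsus: root D up a major second → E, giving Esus.
G°: root G up a major second → A, giving A°.

Emaj Bmin7 Esus A°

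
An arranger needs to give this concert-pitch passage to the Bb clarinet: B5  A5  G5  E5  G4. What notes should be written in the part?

C#6 B5 A5 F#5 A4

Written C4 sounds as Bb3 on the Bb clarinet, so concert pitches are written a major second up.
B5 becomes C#6
A5 becomes B5
G5 becomes A5
E5 becomes F#5
G4 becomes A4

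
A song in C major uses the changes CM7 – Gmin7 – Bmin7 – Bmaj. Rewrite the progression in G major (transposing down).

GM7 Dmin7 F#min7 F#maj

C major down to G major is a perfect fourth; each chord root moves by that interval while the quality stays the same.
CM7: root C down a perfect fourth → G, giving GM7.
Gmin7: root G down a perfect fourth → D, giving Dmin7.
Bmin7: root B down a perfect fourth → F#, giving F#min7.
Bmaj: root B down a perfect fourth → F#, giving F#maj.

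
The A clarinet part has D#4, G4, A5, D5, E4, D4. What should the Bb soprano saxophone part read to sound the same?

C##4 F#4 G#5 C#5 D#4 C#4

First find concert pitch: the A clarinet sounds a minor third below written, so D#4 G4 A5 D5 E4 D4 sounds B#3 E4 F#5 B4 C#4 B3.
Then write for Bb soprano saxophone: it sounds a major second below written, so the part must be a major second above concert.
B#3 → C##4
E4 → F#4
F#5 → G#5
B4 → C#5
C#4 → D#4
B3 → C#4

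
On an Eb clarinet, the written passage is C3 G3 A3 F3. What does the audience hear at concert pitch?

Written C4 on the Eb clarinet sounds as Eb4, a minor third higher; apply that shift to every note.
C3 → Eb3
G3 → Bb3
A3 → C4
F3 → Ab3

Eb3 Bb3 C4 Ab3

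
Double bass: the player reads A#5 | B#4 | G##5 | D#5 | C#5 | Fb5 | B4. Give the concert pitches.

The double bass sounds a perfect octave below written, so transpose each written note down a perfect octave.
A#5 -> A#4
B#4 -> B#3
G##5 -> G##4
D#5 -> D#4
C#5 -> C#4
Fb5 -> Fb4
B4 -> B3

A#4 B#3 G##4 D#4 C#4 Fb4 B3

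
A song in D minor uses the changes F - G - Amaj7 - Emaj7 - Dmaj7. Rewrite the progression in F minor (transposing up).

Ab Bb Cmaj7 Gmaj7 Fmaj7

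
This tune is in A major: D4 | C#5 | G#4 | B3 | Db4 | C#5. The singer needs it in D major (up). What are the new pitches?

G4 F#5 C#5 E4 Gb4 F#5

From A up to D is a perfect fourth; apply that to each pitch.
D4 becomes G4
C#5 becomes F#5
G#4 becomes C#5
B3 becomes E4
Db4 becomes Gb4
C#5 becomes F#5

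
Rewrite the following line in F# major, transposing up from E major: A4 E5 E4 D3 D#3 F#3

B4 F#5 F#4 E3 E#3 G#3

E major to F# major up is a major second, so every note moves up by that interval.
A4 to B4
E5 to F#5
E4 to F#4
D3 to E3
D#3 to E#3
F#3 to G#3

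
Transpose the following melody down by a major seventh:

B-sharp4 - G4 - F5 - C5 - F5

B#4 down a major seventh is C#4.
A major seventh down from G4 gives Ab3.
F5 down a major seventh is Gb4.
A major seventh down from C5 gives Db4.
F5 down a major seventh is Gb4.

C#4 Ab3 Gb4 Db4 Gb4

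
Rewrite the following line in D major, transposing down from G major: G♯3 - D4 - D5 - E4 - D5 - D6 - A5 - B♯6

D#3 A3 A4 B3 A4 A5 E5 F##6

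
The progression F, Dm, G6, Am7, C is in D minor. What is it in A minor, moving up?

C Am D6 Em7 G

D minor up to A minor is a perfect fifth; each chord root moves by that interval while the quality stays the same.
F: root F up a perfect fifth → C, giving C.
Dm: root D up a perfect fifth → A, giving Am.
G6: root G up a perfect fifth → D, giving D6.
Am7: root A up a perfect fifth → E, giving Em7.
C: root C up a perfect fifth → G, giving G.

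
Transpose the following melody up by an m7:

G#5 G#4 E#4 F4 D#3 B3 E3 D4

F#6 F#5 D#5 Eb5 C#4 A4 D4 C5

G#5 -> F#6
G#4 -> F#5
E#4 -> D#5
F4 -> Eb5
D#3 -> C#4
B3 -> A4
E3 -> D4
D4 -> C5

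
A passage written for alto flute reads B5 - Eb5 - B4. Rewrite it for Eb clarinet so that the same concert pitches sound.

D#5 G4 D#4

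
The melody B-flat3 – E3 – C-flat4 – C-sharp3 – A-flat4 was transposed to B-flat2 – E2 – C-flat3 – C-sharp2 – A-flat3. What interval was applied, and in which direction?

Take the first pair: Bb3 → Bb2. B to B spans 8 letter names, so the interval is some kind of octave.
Bb2 to Bb3 is 12 semitones, which makes it a perfect octave; the second version is lower, so the direction is down.
Checking another pair — Ab4 → Ab3 — gives the same interval.

down a perfect octave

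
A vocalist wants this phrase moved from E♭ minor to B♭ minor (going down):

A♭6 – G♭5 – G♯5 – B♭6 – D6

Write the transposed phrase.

Eb6 Db5 D#5 F6 A5

From E♭ down to B♭ is a perfect fourth; apply that to each pitch.
Ab6 → Eb6
Gb5 → Db5
G#5 → D#5
Bb6 → F6
D6 → A5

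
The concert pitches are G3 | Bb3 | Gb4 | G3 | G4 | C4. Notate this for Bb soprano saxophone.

A3 C4 Ab4 A3 A4 D4

The Bb soprano saxophone sounds a major second below written, so the written part must be a major second above concert — transpose each note up.
G3 becomes A3
Bb3 becomes C4
Gb4 becomes Ab4
G3 becomes A3
G4 becomes A4
C4 becomes D4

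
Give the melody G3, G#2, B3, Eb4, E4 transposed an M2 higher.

G3 up a major second is A3.
G#2 up a major second is A#2.
B3 up a major second is C#4.
A major second up from Eb4 gives F4.
E4: a second up reaches F, and 2 semitones makes it F#4.

A3 A#2 C#4 F4 F#4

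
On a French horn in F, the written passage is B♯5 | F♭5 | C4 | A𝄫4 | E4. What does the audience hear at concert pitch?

E#5 Bbb4 F3 Dbb4 A3

Written C4 on the French horn in F sounds as F3, a perfect fifth lower; apply that shift to every note.
B#5 gives E#5
Fb5 gives Bbb4
C4 gives F3
Abb4 gives Dbb4
E4 gives A3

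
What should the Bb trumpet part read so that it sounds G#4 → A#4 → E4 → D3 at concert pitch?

The Bb trumpet sounds a major second below written, so the written part must be a major second above concert — transpose each note up.
G#4 to A#4
A#4 to B#4
E4 to F#4
D3 to E3

A#4 B#4 F#4 E3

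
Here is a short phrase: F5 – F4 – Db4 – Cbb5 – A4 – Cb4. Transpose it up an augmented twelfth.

F5 up an augmented twelfth is C#7.
F4: a twelfth up reaches C, and 20 semitones makes it C#6.
An augmented twelfth up from Db4 gives A5.
Cbb5: a twelfth up reaches G, and 20 semitones makes it Gb6.
A4: a twelfth up reaches E, and 20 semitones makes it E#6.
Cb4: a twelfth up reaches G, and 20 semitones makes it G5.

C#7 C#6 A5 Gb6 E#6 G5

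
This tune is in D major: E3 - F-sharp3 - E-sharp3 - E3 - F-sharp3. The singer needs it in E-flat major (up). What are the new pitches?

From D up to E-flat is a minor second; apply that to each pitch.
E3 gives F3
F#3 gives G3
E#3 gives F#3
E3 gives F3
F#3 gives G3

F3 G3 F#3 F3 G3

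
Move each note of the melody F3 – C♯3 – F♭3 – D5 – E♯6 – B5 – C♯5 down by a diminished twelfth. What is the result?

A diminished twelfth down from F3 gives B1.
C#3 down a diminished twelfth is F##1.
Fb3 down a diminished twelfth is Bb1.
A diminished twelfth down from D5 gives G#3.
E#6 down a diminished twelfth is A##4.
A diminished twelfth down from B5 gives E#4.
A diminished twelfth down from C#5 gives F##3.

B1 F##1 Bb1 G#3 A##4 E#4 F##3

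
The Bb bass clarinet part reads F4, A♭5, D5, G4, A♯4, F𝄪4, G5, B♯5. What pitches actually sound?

Eb3 Gb4 C4 F3 G#3 E#3 F4 A#4

Written C4 on the Bb bass clarinet sounds as Bb2, a major ninth lower; apply that shift to every note.
F4 -> Eb3
Ab5 -> Gb4
D5 -> C4
G4 -> F3
A#4 -> G#3
F##4 -> E#3
G5 -> F4
B#5 -> A#4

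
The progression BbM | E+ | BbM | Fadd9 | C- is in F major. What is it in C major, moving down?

FM B+ FM Cadd9 G-

F major down to C major is a perfect fourth; each chord root moves by that interval while the quality stays the same.
BbM: root Bb down a perfect fourth → F, giving FM.
E+: root E down a perfect fourth → B, giving B+.
BbM: root Bb down a perfect fourth → F, giving FM.
Fadd9: root F down a perfect fourth → C, giving Cadd9.
C-: root C down a perfect fourth → G, giving G-.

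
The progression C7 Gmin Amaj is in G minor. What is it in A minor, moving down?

G minor down to A minor is a minor seventh; each chord root moves by that interval while the quality stays the same.
C7: root C down a minor seventh → D, giving D7.
Gmin: root G down a minor seventh → A, giving Amin.
Amaj: root A down a minor seventh → B, giving Bmaj.

D7 Amin Bmaj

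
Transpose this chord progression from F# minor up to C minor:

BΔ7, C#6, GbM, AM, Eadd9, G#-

FΔ7 G6 DbbM EbM Bbadd9 D-

F# minor up to C minor is a diminished fifth; each chord root moves by that interval while the quality stays the same.
BΔ7: root B up a diminished fifth → F, giving FΔ7.
C#6: root C# up a diminished fifth → G, giving G6.
GbM: root Gb up a diminished fifth → Dbb, giving DbbM.
AM: root A up a diminished fifth → Eb, giving EbM.
Eadd9: root E up a diminished fifth → Bb, giving Bbadd9.
G#-: root G# up a diminished fifth → D, giving D-.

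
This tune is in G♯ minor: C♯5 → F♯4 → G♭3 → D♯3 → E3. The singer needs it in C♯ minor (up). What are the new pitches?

F#5 B4 Cb4 G#3 A3

G♯ minor to C♯ minor up is a perfect fourth, so every note moves up by that interval.
C#5 gives F#5
F#4 gives B4
Gb3 gives Cb4
D#3 gives G#3
E3 gives A3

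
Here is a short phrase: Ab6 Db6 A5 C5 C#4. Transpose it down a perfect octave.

Ab5 Db5 A4 C4 C#3

Ab6 gives Ab5
Db6 gives Db5
A5 gives A4
C5 gives C4
C#4 gives C#3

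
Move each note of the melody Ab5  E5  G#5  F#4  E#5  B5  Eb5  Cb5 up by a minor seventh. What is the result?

Gb6 D6 F#6 E5 D#6 A6 Db6 Bbb5

Ab5 becomes Gb6
E5 becomes D6
G#5 becomes F#6
F#4 becomes E5
E#5 becomes D#6
B5 becomes A6
Eb5 becomes Db6
Cb5 becomes Bbb5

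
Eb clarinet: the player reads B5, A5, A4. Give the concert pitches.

Written C4 on the Eb clarinet sounds as Eb4, a minor third higher; apply that shift to every note.
B5 becomes D6
A5 becomes C6
A4 becomes C5

D6 C6 C5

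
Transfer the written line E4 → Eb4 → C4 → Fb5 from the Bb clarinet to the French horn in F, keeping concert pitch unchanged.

First find concert pitch: the Bb clarinet sounds a major second below written, so E4 Eb4 C4 Fb5 sounds D4 Db4 Bb3 Ebb5.
Then write for French horn in F: it sounds a perfect fifth below written, so the part must be a perfect fifth above concert.
D4 → A4
Db4 → Ab4
Bb3 → F4
Ebb5 → Bbb5

A4 Ab4 F4 Bbb5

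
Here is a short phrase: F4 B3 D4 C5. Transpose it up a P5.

C5 F#4 A4 G5

F4 becomes C5
B3 becomes F#4
D4 becomes A4
C5 becomes G5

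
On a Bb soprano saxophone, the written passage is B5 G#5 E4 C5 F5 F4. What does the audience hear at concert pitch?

A5 F#5 D4 Bb4 Eb5 Eb4

The Bb soprano saxophone sounds a major second below written, so transpose each written note down a major second.
B5 to A5
G#5 to F#5
E4 to D4
C5 to Bb4
F5 to Eb5
F4 to Eb4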